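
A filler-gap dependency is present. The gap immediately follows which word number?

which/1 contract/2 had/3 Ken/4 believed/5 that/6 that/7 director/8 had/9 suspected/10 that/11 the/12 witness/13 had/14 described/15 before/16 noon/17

15

The displaced element is "which contract" (word 2).
It is linked across 2 clause boundaries (that → that).
It functions as the direct object of "described", so the gap sits immediately after word 15 ("described").
Base order: Ken had believed that that director had suspected that the witness had described which contract before noon.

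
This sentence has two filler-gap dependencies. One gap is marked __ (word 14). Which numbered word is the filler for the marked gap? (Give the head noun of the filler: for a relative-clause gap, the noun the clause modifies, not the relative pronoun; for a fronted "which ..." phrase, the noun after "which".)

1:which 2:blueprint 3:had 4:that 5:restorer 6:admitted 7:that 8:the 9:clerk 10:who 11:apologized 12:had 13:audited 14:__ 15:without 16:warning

The marked gap is the direct object of "audited".
Its filler is the fronted wh-phrase "which blueprint", at word 2.
(The other dependency links word 9 to a gap after word 10.)

2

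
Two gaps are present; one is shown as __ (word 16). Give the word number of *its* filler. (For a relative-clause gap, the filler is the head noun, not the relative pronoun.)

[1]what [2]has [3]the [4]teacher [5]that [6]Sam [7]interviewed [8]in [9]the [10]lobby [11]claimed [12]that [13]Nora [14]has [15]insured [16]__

1

The marked gap is the direct object of "insured".
Its filler is the fronted wh-phrase "what", at word 1.
(The other dependency links word 4 to a gap after word 7.)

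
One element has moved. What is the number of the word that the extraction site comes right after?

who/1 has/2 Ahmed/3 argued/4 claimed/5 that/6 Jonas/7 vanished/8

4

The displaced element is "who" (word 1).
It is linked across 1 clause boundary (Ø).
It functions as the subject of "claimed", so the gap sits immediately after word 4 ("argued").
Base order: Ahmed has argued that who claimed that Jonas vanished.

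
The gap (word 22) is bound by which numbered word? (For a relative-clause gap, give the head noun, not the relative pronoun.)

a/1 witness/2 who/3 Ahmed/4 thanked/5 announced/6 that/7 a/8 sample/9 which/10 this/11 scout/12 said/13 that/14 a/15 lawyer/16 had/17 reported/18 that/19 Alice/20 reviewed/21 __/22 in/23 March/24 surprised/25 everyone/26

The gap at 22 is the object of "reviewed", inside a relative clause.
The relative pronoun is "which" (word 10); it is bound by the head noun immediately before it.
Its filler is the head noun "sample", at word 9.

9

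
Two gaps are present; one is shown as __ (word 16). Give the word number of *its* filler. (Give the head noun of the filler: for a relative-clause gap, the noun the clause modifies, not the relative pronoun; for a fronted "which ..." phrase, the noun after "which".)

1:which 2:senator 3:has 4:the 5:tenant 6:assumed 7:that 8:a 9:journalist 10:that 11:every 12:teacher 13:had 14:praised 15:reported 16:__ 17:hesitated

The marked gap is the subject of "hesitated".
Its filler is the fronted wh-phrase "which senator", at word 2.
(The other dependency links word 9 to a gap after word 14.)

2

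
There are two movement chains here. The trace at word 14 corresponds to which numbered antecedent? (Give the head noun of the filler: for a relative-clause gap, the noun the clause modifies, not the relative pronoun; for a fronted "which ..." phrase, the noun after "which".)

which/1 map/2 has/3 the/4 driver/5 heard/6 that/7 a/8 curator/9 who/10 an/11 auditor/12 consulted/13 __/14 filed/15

The marked gap is inside the relative clause, the direct object of "consulted".
Its filler is the head noun "curator" (via "who"), at word 9.
(The other dependency links word 2 to a gap after word 15.)

9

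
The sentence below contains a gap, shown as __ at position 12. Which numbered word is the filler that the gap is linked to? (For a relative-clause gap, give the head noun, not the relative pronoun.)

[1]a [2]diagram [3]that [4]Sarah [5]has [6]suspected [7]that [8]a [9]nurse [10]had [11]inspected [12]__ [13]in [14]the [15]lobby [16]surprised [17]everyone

2

The gap at 12 is the object of "inspected", inside a relative clause.
The relative pronoun is "that" (word 3); it is bound by the head noun immediately before it.
Its filler is the head noun "diagram", at word 2.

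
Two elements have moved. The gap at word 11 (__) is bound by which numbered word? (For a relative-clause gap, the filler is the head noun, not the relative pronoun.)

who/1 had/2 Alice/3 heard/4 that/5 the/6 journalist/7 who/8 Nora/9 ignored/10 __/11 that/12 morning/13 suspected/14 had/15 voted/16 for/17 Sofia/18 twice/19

7

The marked gap is inside the relative clause, the direct object of "ignored".
Its filler is the head noun "journalist" (via "who"), at word 7.
(The other dependency links word 1 to a gap after word 14.)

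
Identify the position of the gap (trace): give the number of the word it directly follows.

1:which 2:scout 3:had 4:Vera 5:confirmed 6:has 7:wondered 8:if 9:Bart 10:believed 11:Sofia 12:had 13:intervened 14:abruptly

5

The displaced element is "which scout" (word 2).
It is linked across 1 clause boundary (Ø).
It functions as the subject of "wondered", so the gap sits immediately after word 5 ("confirmed").
Base order: Vera had confirmed which scout has wondered if Bart believed Sofia had intervened abruptly.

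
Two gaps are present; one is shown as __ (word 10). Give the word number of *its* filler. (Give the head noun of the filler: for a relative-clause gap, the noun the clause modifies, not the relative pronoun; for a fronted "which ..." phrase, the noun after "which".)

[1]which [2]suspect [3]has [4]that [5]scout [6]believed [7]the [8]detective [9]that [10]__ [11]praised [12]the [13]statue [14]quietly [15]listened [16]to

The marked gap is inside the relative clause, the subject of "praised".
Its filler is the head noun "detective" (via "that"), at word 8.
(The other dependency links word 2 to a gap after word 16.)

8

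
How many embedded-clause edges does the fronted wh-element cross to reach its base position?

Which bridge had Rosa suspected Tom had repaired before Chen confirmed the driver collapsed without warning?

"which bridge" is extracted from the object of "repaired".
Boundaries crossed, outermost first: [Ø] — 1 in total.

1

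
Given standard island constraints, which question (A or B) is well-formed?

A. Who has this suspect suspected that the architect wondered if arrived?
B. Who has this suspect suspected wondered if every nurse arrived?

In A, the wh-phrase is extracted from inside a wh-island (introduced by "if"), which blocks movement.
In B, the extraction path crosses only that-complement boundaries, which are transparent.
So B is grammatical.

B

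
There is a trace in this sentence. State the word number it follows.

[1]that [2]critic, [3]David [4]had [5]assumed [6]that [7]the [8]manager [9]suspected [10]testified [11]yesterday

9

The displaced element is "that critic" (word 2).
It is linked across 2 clause boundaries (that → Ø).
It functions as the subject of "testified", so the gap sits immediately after word 9 ("suspected").
Base order: David had assumed that the manager suspected that critic testified yesterday.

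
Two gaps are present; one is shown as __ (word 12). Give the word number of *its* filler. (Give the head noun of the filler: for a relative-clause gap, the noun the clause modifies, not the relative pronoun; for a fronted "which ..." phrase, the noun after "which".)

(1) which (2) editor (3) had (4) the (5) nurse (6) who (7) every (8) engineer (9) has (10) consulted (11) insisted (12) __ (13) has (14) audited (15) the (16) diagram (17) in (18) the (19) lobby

The marked gap is the subject of "audited".
Its filler is the fronted wh-phrase "which editor", at word 2.
(The other dependency links word 5 to a gap after word 10.)

2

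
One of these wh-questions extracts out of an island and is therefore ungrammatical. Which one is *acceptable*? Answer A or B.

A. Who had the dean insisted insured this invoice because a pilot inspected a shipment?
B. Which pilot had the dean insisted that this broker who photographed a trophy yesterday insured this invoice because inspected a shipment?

In B, the wh-phrase is extracted from inside an adjunct island (introduced by "because"), which blocks movement.
In A, the extraction path crosses only that-complement boundaries, which are transparent.
So A is grammatical.

A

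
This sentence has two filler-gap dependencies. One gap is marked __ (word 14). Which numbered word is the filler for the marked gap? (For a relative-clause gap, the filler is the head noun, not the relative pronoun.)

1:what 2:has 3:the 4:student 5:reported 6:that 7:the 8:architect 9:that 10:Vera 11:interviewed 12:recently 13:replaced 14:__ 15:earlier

The marked gap is the direct object of "replaced".
Its filler is the fronted wh-phrase "what", at word 1.
(The other dependency links word 8 to a gap after word 11.)

1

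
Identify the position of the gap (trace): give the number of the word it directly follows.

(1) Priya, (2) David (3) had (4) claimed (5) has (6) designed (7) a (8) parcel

4

The displaced element is "Priya" (word 1).
It is linked across 1 clause boundary (Ø).
It functions as the subject of "designed", so the gap sits immediately after word 4 ("claimed").
Base order: David had claimed that Priya has designed a parcel.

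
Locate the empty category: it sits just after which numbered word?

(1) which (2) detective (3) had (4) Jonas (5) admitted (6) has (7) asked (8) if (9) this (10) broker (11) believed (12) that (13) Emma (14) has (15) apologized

The displaced element is "which detective" (word 2).
It is linked across 1 clause boundary (Ø).
It functions as the subject of "asked", so the gap sits immediately after word 5 ("admitted").
Base order: Jonas had admitted that which detective has asked if this broker believed that Emma has apologized.

5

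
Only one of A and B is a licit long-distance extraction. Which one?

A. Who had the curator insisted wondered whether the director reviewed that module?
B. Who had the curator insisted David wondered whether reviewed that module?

A

In B, the wh-phrase is extracted from inside a wh-island (introduced by "whether"), which blocks movement.
In A, the extraction path crosses only that-complement boundaries, which are transparent.
So A is grammatical.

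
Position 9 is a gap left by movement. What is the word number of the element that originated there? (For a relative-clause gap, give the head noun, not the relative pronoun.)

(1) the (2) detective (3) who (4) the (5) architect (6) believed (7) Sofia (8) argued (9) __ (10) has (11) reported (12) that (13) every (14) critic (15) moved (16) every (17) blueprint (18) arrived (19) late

The gap at 9 is the subject of "reported", inside a relative clause.
The relative pronoun is "who" (word 3); it is bound by the head noun immediately before it.
Its filler is the head noun "detective", at word 2.

2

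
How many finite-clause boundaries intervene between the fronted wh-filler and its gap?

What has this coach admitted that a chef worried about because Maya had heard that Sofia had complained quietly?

"what" is extracted from the PP object of "worried".
Boundaries crossed, outermost first: [that] — 1 in total.

1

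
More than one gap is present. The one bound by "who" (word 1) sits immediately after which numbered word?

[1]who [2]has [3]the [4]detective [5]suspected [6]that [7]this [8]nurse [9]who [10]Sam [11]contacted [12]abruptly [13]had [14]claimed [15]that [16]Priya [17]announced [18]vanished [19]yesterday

The displaced element is "who" (word 1).
It is linked across 3 clause boundaries (that → that → Ø).
It functions as the subject of "vanished", so the gap sits immediately after word 17 ("announced").
Base order: The detective has suspected that this nurse who Sam contacted abruptly had claimed that Priya announced who vanished yesterday.

17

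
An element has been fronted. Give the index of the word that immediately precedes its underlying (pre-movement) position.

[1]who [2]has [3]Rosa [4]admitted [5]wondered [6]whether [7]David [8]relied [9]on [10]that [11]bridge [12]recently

The displaced element is "who" (word 1).
It is linked across 1 clause boundary (Ø).
It functions as the subject of "wondered", so the gap sits immediately after word 4 ("admitted").
Base order: Rosa has admitted that who wondered whether David relied on that bridge recently.

4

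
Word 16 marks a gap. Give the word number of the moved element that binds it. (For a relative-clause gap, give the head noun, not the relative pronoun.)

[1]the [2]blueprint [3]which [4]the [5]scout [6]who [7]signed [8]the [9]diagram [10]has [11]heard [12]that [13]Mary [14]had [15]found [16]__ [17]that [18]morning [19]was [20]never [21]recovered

The gap at 16 is the object of "found", inside a relative clause.
The relative pronoun is "which" (word 3); it is bound by the head noun immediately before it.
Its filler is the head noun "blueprint", at word 2.

2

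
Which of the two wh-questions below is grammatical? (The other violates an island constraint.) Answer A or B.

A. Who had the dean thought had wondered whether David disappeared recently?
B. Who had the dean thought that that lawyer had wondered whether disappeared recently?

A

In B, the wh-phrase is extracted from inside a wh-island (introduced by "whether"), which blocks movement.
In A, the extraction path crosses only that-complement boundaries, which are transparent.
So A is grammatical.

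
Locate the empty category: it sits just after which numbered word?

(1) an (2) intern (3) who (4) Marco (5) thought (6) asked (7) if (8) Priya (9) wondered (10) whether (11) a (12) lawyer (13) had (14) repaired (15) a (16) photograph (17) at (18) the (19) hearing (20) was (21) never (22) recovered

5

The displaced element is "an intern" (word 2).
It is linked across 1 clause boundary (Ø).
It functions as the subject of "asked", so the gap sits immediately after word 5 ("thought").
Base order: Marco thought an intern asked if Priya wondered whether a lawyer had repaired a photograph at the hearing.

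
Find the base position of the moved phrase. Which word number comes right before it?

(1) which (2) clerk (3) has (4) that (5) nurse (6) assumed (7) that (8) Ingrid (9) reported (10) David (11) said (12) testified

11

The displaced element is "which clerk" (word 2).
It is linked across 3 clause boundaries (that → Ø → Ø).
It functions as the subject of "testified", so the gap sits immediately after word 11 ("said").
Base order: That nurse has assumed that Ingrid reported David said which clerk testified.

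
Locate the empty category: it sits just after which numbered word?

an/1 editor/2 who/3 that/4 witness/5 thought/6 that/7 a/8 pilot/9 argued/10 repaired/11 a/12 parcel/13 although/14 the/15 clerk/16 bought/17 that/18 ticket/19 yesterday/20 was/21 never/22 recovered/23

10

The displaced element is "an editor" (word 2).
It is linked across 2 clause boundaries (that → Ø).
It functions as the subject of "repaired", so the gap sits immediately after word 10 ("argued").
Base order: That witness thought that a pilot argued an editor repaired a parcel although the clerk bought that ticket yesterday.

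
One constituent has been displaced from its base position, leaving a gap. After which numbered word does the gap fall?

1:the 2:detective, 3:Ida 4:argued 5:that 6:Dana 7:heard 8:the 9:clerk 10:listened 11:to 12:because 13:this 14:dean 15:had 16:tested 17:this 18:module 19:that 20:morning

The displaced element is "the detective" (word 2).
It is linked across 2 clause boundaries (that → Ø).
It functions as the object of the preposition "to" of "listened", so the gap sits immediately after word 11 ("to").
Base order: Ida argued that Dana heard the clerk listened to the detective because this dean had tested this module that morning.

11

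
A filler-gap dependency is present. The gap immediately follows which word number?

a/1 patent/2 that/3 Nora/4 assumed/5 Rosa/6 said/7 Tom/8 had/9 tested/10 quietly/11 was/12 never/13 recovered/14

10

The displaced element is "a patent" (word 2).
It is linked across 2 clause boundaries (Ø → Ø).
It functions as the direct object of "tested", so the gap sits immediately after word 10 ("tested").
Base order: Nora assumed Rosa said Tom had tested a patent quietly.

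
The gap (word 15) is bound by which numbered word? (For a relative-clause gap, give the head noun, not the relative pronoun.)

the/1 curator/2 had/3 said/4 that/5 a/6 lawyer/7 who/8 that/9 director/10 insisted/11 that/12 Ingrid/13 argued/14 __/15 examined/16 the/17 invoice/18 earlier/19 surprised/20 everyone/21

The gap at 15 is the subject of "examined", inside a relative clause.
The relative pronoun is "who" (word 8); it is bound by the head noun immediately before it.
Its filler is the head noun "lawyer", at word 7.

7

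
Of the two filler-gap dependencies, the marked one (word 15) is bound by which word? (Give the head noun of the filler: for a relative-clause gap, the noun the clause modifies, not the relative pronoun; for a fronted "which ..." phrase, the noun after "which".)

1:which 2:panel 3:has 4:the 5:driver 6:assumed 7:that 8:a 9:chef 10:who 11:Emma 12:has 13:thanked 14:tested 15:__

The marked gap is the direct object of "tested".
Its filler is the fronted wh-phrase "which panel", at word 2.
(The other dependency links word 9 to a gap after word 13.)

2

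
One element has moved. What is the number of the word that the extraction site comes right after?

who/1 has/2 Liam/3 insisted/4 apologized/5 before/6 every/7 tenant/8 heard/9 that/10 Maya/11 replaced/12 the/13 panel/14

The displaced element is "who" (word 1).
It is linked across 1 clause boundary (Ø).
It functions as the subject of "apologized", so the gap sits immediately after word 4 ("insisted").
Base order: Liam has insisted that who apologized before every tenant heard that Maya replaced the panel.

4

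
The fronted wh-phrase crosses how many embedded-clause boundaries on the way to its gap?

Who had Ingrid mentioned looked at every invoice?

1

"who" is extracted from the subject of "looked".
Boundaries crossed, outermost first: [Ø] — 1 in total.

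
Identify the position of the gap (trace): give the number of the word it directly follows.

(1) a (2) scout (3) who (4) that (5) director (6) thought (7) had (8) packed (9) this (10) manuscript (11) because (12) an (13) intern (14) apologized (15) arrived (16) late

6

The displaced element is "a scout" (word 2).
It is linked across 1 clause boundary (Ø).
It functions as the subject of "packed", so the gap sits immediately after word 6 ("thought").
Base order: That director thought a scout had packed this manuscript because an intern apologized.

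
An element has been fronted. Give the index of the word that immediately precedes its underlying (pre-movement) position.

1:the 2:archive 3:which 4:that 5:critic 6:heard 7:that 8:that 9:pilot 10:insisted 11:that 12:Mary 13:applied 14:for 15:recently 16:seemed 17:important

The displaced element is "the archive" (word 2).
It is linked across 2 clause boundaries (that → that).
It functions as the object of the preposition "for" of "applied", so the gap sits immediately after word 14 ("for").
Base order: That critic heard that that pilot insisted that Mary applied for the archive recently.

14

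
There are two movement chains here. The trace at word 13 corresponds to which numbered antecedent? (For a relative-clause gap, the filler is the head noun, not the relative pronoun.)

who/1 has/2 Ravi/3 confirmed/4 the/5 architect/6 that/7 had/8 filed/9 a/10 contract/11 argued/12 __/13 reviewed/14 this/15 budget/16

1

The marked gap is the subject of "reviewed".
Its filler is the fronted wh-phrase "who", at word 1.
(The other dependency links word 6 to a gap after word 7.)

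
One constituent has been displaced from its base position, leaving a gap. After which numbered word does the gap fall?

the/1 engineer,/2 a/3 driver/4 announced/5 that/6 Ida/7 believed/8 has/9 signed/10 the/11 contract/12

8

The displaced element is "the engineer" (word 2).
It is linked across 2 clause boundaries (that → Ø).
It functions as the subject of "signed", so the gap sits immediately after word 8 ("believed").
Base order: A driver announced that Ida believed that the engineer has signed the contract.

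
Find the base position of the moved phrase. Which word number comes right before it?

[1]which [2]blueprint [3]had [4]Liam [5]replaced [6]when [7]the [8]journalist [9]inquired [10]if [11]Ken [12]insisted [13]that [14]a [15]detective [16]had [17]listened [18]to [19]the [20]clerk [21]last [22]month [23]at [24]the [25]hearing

5

The displaced element is "which blueprint" (word 2).
It functions as the direct object of "replaced", so the gap sits immediately after word 5 ("replaced").
Base order: Liam had replaced which blueprint when the journalist inquired if Ken insisted that a detective had listened to the clerk last month at the hearing.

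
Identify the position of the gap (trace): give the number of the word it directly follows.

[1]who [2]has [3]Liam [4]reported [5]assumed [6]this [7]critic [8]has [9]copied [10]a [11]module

The displaced element is "who" (word 1).
It is linked across 1 clause boundary (Ø).
It functions as the subject of "assumed", so the gap sits immediately after word 4 ("reported").
Base order: Liam has reported who assumed this critic has copied a module.

4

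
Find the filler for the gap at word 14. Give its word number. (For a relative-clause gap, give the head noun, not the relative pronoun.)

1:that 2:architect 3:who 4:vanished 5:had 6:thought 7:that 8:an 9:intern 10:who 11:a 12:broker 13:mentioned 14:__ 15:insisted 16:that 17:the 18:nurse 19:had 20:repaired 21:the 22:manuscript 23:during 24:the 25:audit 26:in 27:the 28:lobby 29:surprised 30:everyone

9

The gap at 14 is the subject of "insisted", inside a relative clause.
The relative pronoun is "who" (word 10); it is bound by the head noun immediately before it.
Its filler is the head noun "intern", at word 9.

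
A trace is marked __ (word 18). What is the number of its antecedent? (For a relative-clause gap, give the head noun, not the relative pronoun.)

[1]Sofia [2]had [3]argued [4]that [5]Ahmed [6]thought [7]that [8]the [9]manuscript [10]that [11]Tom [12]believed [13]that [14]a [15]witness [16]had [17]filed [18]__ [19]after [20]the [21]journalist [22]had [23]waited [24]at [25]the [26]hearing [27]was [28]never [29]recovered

The gap at 18 is the object of "filed", inside a relative clause.
The relative pronoun is "that" (word 10); it is bound by the head noun immediately before it.
Its filler is the head noun "manuscript", at word 9.

9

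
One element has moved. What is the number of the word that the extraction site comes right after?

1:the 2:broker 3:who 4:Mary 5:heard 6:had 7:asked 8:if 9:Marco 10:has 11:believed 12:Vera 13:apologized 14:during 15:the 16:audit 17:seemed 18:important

The displaced element is "the broker" (word 2).
It is linked across 1 clause boundary (Ø).
It functions as the subject of "asked", so the gap sits immediately after word 5 ("heard").
Base order: Mary heard that the broker had asked if Marco has believed Vera apologized during the audit.

5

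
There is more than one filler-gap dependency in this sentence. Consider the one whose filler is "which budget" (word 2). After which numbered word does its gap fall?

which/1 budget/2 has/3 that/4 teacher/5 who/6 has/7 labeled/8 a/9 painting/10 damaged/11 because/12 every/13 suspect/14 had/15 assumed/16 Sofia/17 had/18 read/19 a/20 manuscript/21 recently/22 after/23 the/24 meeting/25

11

The displaced element is "which budget" (word 2).
It functions as the direct object of "damaged", so the gap sits immediately after word 11 ("damaged").
Base order: That teacher who has labeled a painting has damaged which budget because every suspect had assumed Sofia had read a manuscript recently after the meeting.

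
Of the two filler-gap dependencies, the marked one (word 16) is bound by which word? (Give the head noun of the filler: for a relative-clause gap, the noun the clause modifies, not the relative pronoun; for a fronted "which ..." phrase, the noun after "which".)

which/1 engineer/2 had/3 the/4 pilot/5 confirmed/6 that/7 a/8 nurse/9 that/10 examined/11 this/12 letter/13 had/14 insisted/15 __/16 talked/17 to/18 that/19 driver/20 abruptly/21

The marked gap is the subject of "talked".
Its filler is the fronted wh-phrase "which engineer", at word 2.
(The other dependency links word 9 to a gap after word 10.)

2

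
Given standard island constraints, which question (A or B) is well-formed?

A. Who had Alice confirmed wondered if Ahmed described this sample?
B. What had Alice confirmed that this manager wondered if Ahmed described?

In B, the wh-phrase is extracted from inside a wh-island (introduced by "if"), which blocks movement.
In A, the extraction path crosses only that-complement boundaries, which are transparent.
So A is grammatical.

A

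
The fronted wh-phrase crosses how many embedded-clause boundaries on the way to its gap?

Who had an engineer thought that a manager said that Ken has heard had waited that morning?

3

"who" is extracted from the subject of "waited".
Boundaries crossed, outermost first: [that], [that], [Ø] — 3 in total.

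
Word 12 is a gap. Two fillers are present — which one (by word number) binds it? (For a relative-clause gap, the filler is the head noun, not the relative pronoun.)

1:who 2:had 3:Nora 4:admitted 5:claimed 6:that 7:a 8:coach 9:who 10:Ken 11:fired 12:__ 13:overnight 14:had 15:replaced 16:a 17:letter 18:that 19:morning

The marked gap is inside the relative clause, the direct object of "fired".
Its filler is the head noun "coach" (via "who"), at word 8.
(The other dependency links word 1 to a gap after word 4.)

8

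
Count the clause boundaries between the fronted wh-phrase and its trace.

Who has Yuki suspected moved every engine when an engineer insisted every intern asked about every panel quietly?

"who" is extracted from the subject of "moved".
Boundaries crossed, outermost first: [Ø] — 1 in total.

1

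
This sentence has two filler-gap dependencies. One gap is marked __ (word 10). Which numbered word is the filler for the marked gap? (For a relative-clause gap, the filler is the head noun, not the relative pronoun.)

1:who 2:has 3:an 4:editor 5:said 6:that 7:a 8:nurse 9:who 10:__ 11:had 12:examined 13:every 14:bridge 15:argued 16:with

8

The marked gap is inside the relative clause, the subject of "examined".
Its filler is the head noun "nurse" (via "who"), at word 8.
(The other dependency links word 1 to a gap after word 16.)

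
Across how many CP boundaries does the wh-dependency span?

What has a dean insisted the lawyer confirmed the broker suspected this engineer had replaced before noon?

3

"what" is extracted from the object of "replaced".
Boundaries crossed, outermost first: [Ø], [Ø], [Ø] — 3 in total.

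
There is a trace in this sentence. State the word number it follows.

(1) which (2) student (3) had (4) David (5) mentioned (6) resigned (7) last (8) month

The displaced element is "which student" (word 2).
It is linked across 1 clause boundary (Ø).
It functions as the subject of "resigned", so the gap sits immediately after word 5 ("mentioned").
Base order: David had mentioned that which student resigned last month.

5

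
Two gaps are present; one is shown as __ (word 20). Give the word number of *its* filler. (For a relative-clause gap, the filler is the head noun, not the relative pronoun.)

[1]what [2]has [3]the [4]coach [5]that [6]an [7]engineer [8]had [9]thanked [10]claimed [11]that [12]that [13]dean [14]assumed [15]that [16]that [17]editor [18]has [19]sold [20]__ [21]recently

The marked gap is the direct object of "sold".
Its filler is the fronted wh-phrase "what", at word 1.
(The other dependency links word 4 to a gap after word 9.)

1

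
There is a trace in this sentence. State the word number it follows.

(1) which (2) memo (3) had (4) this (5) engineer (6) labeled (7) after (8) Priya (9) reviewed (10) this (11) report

6

The displaced element is "which memo" (word 2).
It functions as the direct object of "labeled", so the gap sits immediately after word 6 ("labeled").
Base order: This engineer had labeled which memo after Priya reviewed this report.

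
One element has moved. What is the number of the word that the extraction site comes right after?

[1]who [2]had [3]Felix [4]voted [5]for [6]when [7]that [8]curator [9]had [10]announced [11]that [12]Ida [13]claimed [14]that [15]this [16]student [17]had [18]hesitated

The displaced element is "who" (word 1).
It functions as the object of the preposition "for" of "voted", so the gap sits immediately after word 5 ("for").
Base order: Felix had voted for who when that curator had announced that Ida claimed that this student had hesitated.

5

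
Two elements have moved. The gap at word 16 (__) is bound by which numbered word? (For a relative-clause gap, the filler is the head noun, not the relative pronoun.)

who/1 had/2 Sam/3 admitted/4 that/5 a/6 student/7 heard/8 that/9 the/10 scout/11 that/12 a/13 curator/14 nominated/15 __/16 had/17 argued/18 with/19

11

The marked gap is inside the relative clause, the direct object of "nominated".
Its filler is the head noun "scout" (via "that"), at word 11.
(The other dependency links word 1 to a gap after word 19.)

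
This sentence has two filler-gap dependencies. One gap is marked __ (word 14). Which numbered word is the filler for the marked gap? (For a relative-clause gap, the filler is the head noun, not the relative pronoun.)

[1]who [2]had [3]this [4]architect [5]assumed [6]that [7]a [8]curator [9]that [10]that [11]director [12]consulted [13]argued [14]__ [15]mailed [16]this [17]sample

The marked gap is the subject of "mailed".
Its filler is the fronted wh-phrase "who", at word 1.
(The other dependency links word 8 to a gap after word 12.)

1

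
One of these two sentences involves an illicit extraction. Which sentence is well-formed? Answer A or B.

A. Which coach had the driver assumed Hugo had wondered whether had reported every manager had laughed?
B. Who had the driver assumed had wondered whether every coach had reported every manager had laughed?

B

In A, the wh-phrase is extracted from inside a wh-island (introduced by "whether"), which blocks movement.
In B, the extraction path crosses only that-complement boundaries, which are transparent.
So B is grammatical.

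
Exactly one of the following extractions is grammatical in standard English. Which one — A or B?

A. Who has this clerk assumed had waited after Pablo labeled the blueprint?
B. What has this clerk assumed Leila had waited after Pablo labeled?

A

In B, the wh-phrase is extracted from inside an adjunct island (introduced by "after"), which blocks movement.
In A, the extraction path crosses only that-complement boundaries, which are transparent.
So A is grammatical.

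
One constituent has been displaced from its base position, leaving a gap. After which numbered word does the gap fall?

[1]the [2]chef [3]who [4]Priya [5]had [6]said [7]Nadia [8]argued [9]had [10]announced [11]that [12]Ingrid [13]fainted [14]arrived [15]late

The displaced element is "the chef" (word 2).
It is linked across 2 clause boundaries (Ø → Ø).
It functions as the subject of "announced", so the gap sits immediately after word 8 ("argued").
Base order: Priya had said Nadia argued that the chef had announced that Ingrid fainted.

8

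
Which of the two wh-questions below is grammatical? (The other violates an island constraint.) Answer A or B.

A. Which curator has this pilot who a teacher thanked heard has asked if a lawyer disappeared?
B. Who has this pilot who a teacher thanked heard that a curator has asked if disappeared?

In B, the wh-phrase is extracted from inside a wh-island (introduced by "if"), which blocks movement.
In A, the extraction path crosses only that-complement boundaries, which are transparent.
So A is grammatical.

A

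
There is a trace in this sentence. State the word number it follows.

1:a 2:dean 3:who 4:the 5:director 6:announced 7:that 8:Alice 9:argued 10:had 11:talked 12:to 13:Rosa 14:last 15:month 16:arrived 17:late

The displaced element is "a dean" (word 2).
It is linked across 2 clause boundaries (that → Ø).
It functions as the subject of "talked", so the gap sits immediately after word 9 ("argued").
Base order: The director announced that Alice argued that a dean had talked to Rosa last month.

9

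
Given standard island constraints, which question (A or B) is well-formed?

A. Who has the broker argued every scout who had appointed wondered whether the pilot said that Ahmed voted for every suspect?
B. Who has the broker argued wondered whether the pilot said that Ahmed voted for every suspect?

B

In A, the wh-phrase is extracted from inside a complex-NP island (relative clause) (introduced by "who"), which blocks movement.
In B, the extraction path crosses only that-complement boundaries, which are transparent.
So B is grammatical.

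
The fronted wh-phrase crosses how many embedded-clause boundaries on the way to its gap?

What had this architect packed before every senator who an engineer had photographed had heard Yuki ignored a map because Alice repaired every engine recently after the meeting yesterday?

"what" originates inside the matrix clause — no clause boundary is crossed.

0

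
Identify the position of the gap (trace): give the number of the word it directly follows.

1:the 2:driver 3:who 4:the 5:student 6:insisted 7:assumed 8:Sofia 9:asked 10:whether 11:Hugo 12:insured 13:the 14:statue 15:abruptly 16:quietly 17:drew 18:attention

6

The displaced element is "the driver" (word 2).
It is linked across 1 clause boundary (Ø).
It functions as the subject of "assumed", so the gap sits immediately after word 6 ("insisted").
Base order: The student insisted the driver assumed Sofia asked whether Hugo insured the statue abruptly quietly.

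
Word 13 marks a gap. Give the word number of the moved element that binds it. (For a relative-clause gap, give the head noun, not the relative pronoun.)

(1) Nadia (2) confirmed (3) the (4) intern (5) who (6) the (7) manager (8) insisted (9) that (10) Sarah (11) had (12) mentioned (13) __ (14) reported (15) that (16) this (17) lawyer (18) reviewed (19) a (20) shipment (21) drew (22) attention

The gap at 13 is the subject of "reported", inside a relative clause.
The relative pronoun is "who" (word 5); it is bound by the head noun immediately before it.
Its filler is the head noun "intern", at word 4.

4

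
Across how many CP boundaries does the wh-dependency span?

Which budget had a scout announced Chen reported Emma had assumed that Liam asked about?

3

"which budget" is extracted from the PP object of "asked".
Boundaries crossed, outermost first: [Ø], [Ø], [that] — 3 in total.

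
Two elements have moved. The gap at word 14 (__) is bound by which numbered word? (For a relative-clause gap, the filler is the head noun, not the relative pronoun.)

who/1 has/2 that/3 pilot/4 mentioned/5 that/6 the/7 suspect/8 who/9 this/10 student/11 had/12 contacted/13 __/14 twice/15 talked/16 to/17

The marked gap is inside the relative clause, the direct object of "contacted".
Its filler is the head noun "suspect" (via "who"), at word 8.
(The other dependency links word 1 to a gap after word 17.)

8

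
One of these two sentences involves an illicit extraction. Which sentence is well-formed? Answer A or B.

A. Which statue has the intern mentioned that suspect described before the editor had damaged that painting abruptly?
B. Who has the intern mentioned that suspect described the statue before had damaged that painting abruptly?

A

In B, the wh-phrase is extracted from inside an adjunct island (introduced by "before"), which blocks movement.
In A, the extraction path crosses only that-complement boundaries, which are transparent.
So A is grammatical.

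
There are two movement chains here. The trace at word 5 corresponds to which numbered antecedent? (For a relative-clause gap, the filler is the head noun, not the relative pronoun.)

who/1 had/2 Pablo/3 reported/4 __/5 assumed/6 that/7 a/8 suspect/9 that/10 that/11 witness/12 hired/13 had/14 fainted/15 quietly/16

The marked gap is the subject of "assumed".
Its filler is the fronted wh-phrase "who", at word 1.
(The other dependency links word 9 to a gap after word 13.)

1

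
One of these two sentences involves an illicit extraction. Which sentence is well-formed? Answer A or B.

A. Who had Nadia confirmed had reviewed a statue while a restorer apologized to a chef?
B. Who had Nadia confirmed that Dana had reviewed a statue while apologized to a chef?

In B, the wh-phrase is extracted from inside an adjunct island (introduced by "while"), which blocks movement.
In A, the extraction path crosses only that-complement boundaries, which are transparent.
So A is grammatical.

A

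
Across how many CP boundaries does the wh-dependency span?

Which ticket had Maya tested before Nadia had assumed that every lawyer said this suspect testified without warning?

"which ticket" originates inside the matrix clause — no clause boundary is crossed.

0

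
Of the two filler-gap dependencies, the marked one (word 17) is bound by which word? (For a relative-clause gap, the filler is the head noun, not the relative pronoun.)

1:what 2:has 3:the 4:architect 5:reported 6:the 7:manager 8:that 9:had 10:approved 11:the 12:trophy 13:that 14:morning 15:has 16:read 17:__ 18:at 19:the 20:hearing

The marked gap is the direct object of "read".
Its filler is the fronted wh-phrase "what", at word 1.
(The other dependency links word 7 to a gap after word 8.)

1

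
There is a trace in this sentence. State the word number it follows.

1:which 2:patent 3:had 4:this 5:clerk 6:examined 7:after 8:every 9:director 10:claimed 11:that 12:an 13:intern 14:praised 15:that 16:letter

The displaced element is "which patent" (word 2).
It functions as the direct object of "examined", so the gap sits immediately after word 6 ("examined").
Base order: This clerk had examined which patent after every director claimed that an intern praised that letter.

6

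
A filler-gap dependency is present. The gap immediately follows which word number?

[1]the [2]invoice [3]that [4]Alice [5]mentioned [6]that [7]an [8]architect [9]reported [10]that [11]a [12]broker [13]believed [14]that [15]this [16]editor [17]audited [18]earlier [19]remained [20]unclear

17

The displaced element is "the invoice" (word 2).
It is linked across 3 clause boundaries (that → that → that).
It functions as the direct object of "audited", so the gap sits immediately after word 17 ("audited").
Base order: Alice mentioned that an architect reported that a broker believed that this editor audited the invoice earlier.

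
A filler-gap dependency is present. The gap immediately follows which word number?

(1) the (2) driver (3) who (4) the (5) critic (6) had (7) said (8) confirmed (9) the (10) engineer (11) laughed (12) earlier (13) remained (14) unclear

7

The displaced element is "the driver" (word 2).
It is linked across 1 clause boundary (Ø).
It functions as the subject of "confirmed", so the gap sits immediately after word 7 ("said").
Base order: The critic had said that the driver confirmed the engineer laughed earlier.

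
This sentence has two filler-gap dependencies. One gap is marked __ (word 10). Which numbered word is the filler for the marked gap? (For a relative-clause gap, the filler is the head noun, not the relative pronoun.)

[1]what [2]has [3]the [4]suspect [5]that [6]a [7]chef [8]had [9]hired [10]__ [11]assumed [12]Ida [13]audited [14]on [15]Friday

4

The marked gap is inside the relative clause, the direct object of "hired".
Its filler is the head noun "suspect" (via "that"), at word 4.
(The other dependency links word 1 to a gap after word 13.)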